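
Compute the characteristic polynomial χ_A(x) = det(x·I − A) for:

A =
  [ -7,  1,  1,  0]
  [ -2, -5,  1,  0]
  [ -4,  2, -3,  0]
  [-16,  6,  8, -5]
x^4 + 20*x^3 + 150*x^2 + 500*x + 625

Expanding det(x·I − A) (e.g. by cofactor expansion or by noting that A is similar to its Jordan form J, which has the same characteristic polynomial as A) gives
  χ_A(x) = x^4 + 20*x^3 + 150*x^2 + 500*x + 625
which factors as (x + 5)^4. The eigenvalues (with algebraic multiplicities) are λ = -5 with multiplicity 4.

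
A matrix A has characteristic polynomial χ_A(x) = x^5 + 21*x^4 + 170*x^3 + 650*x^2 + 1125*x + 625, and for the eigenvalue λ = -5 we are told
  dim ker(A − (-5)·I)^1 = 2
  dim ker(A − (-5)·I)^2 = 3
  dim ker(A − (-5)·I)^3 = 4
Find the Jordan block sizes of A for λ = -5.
Block sizes for λ = -5: [3, 1]

From the dimensions of kernels of powers, the number of Jordan blocks of size at least j is d_j − d_{j−1} where d_j = dim ker(N^j) (with d_0 = 0). Computing the differences gives [2, 1, 1].
The number of blocks of size exactly k is (#blocks of size ≥ k) − (#blocks of size ≥ k + 1), so the partition is: 1 block(s) of size 1, 1 block(s) of size 3.
In nonincreasing order the block sizes are [3, 1].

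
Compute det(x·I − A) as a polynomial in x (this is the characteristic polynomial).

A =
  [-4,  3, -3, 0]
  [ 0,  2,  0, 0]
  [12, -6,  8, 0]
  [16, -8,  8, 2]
x^4 - 8*x^3 + 24*x^2 - 32*x + 16

Expanding det(x·I − A) (e.g. by cofactor expansion or by noting that A is similar to its Jordan form J, which has the same characteristic polynomial as A) gives
  χ_A(x) = x^4 - 8*x^3 + 24*x^2 - 32*x + 16
which factors as (x - 2)^4. The eigenvalues (with algebraic multiplicities) are λ = 2 with multiplicity 4.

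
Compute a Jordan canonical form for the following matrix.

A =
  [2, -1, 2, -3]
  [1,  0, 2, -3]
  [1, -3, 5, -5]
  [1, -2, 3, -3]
J_3(1) ⊕ J_1(1)

The characteristic polynomial is
  det(x·I − A) = x^4 - 4*x^3 + 6*x^2 - 4*x + 1 = (x - 1)^4

Eigenvalues and multiplicities (the geometric multiplicity of λ is n − rank(A − λI), which equals the number of Jordan blocks for λ):
  λ = 1: algebraic multiplicity = 4, geometric multiplicity = 2

Determining the block sizes for each eigenvalue:
  λ = 1: with am = 4 and gm = 2, the partition is not yet determined (e.g. several partitions of 4 into 2 parts exist). Let N = A − (1)·I. Computing rank(N^1) = 2, rank(N^2) = 1, rank(N^3) = 0; the number of blocks of size ≥ j is rank(N^{j−1}) − rank(N^j), giving [2, 1, 1]. So we have 1 block(s) of size 3, 1 block(s) of size 1 → block sizes [3, 1]

Assembling the blocks gives a Jordan form
J =
  [1, 1, 0, 0]
  [0, 1, 1, 0]
  [0, 0, 1, 0]
  [0, 0, 0, 1]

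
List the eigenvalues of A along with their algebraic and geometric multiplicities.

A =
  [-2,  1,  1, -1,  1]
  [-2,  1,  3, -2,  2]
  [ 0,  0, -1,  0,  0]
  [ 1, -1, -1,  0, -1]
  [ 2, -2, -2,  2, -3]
λ = -1: alg = 5, geom = 3

Step 1 — factor the characteristic polynomial to read off the algebraic multiplicities:
  χ_A(x) = (x + 1)^5

Step 2 — compute geometric multiplicities via the rank-nullity identity g(λ) = n − rank(A − λI):
  rank(A − (-1)·I) = 2, so dim ker(A − (-1)·I) = n − 2 = 3

Summary:
  λ = -1: algebraic multiplicity = 5, geometric multiplicity = 3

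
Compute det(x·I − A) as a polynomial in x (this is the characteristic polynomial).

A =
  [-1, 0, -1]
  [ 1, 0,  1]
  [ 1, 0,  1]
x^3

Expanding det(x·I − A) (e.g. by cofactor expansion or by noting that A is similar to its Jordan form J, which has the same characteristic polynomial as A) gives
  χ_A(x) = x^3
which factors as x^3. The eigenvalues (with algebraic multiplicities) are λ = 0 with multiplicity 3.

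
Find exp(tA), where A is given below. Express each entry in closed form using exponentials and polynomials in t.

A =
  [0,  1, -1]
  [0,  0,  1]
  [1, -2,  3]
e^{tA} =
  [-t*exp(t) + exp(t), t*exp(t), -t*exp(t)]
  [t^2*exp(t)/2, -t^2*exp(t)/2 - t*exp(t) + exp(t), t^2*exp(t)/2 + t*exp(t)]
  [t^2*exp(t)/2 + t*exp(t), -t^2*exp(t)/2 - 2*t*exp(t), t^2*exp(t)/2 + 2*t*exp(t) + exp(t)]

Strategy: write A = P · J · P⁻¹ where J is a Jordan canonical form, so e^{tA} = P · e^{tJ} · P⁻¹, and e^{tJ} can be computed block-by-block.

A has Jordan form
J =
  [1, 1, 0]
  [0, 1, 1]
  [0, 0, 1]
(up to reordering of blocks).

Per-block formulas:
  For a 3×3 Jordan block J_3(1): exp(t · J_3(1)) = e^(1t)·(I + t·N + (t^2/2)·N^2), where N is the 3×3 nilpotent shift.

After assembling e^{tJ} and conjugating by P, we get:

e^{tA} =
  [-t*exp(t) + exp(t), t*exp(t), -t*exp(t)]
  [t^2*exp(t)/2, -t^2*exp(t)/2 - t*exp(t) + exp(t), t^2*exp(t)/2 + t*exp(t)]
  [t^2*exp(t)/2 + t*exp(t), -t^2*exp(t)/2 - 2*t*exp(t), t^2*exp(t)/2 + 2*t*exp(t) + exp(t)]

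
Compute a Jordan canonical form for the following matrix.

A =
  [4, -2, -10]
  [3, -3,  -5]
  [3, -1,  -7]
J_2(-2) ⊕ J_1(-2)

The characteristic polynomial is
  det(x·I − A) = x^3 + 6*x^2 + 12*x + 8 = (x + 2)^3

Eigenvalues and multiplicities (the geometric multiplicity of λ is n − rank(A − λI), which equals the number of Jordan blocks for λ):
  λ = -2: algebraic multiplicity = 3, geometric multiplicity = 2

Determining the block sizes for each eigenvalue:
  λ = -2: 2 blocks summing to 3 forces exactly one block of size 2 and the rest size 1 → block sizes [2, 1]

Assembling the blocks gives a Jordan form
J =
  [-2,  1,  0]
  [ 0, -2,  0]
  [ 0,  0, -2]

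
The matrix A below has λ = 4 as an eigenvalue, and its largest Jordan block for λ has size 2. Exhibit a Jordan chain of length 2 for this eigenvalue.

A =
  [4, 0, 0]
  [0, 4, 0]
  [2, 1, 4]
A Jordan chain for λ = 4 of length 2:
v_1 = (0, 0, 2)ᵀ
v_2 = (1, 0, 0)ᵀ

Let N = A − (4)·I. We want v_2 with N^2 v_2 = 0 but N^1 v_2 ≠ 0; then v_{j-1} := N · v_j for j = 2, …, 2.

Pick v_2 = (1, 0, 0)ᵀ.
Then v_1 = N · v_2 = (0, 0, 2)ᵀ.

Sanity check: (A − (4)·I) v_1 = (0, 0, 0)ᵀ = 0. ✓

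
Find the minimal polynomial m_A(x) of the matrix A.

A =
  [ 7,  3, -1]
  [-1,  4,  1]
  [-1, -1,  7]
x^3 - 18*x^2 + 108*x - 216

The characteristic polynomial is χ_A(x) = (x - 6)^3, so the eigenvalues are known. The minimal polynomial is
  m_A(x) = Π_λ (x − λ)^{k_λ}
where k_λ is the size of the *largest* Jordan block for λ (equivalently, the smallest k with (A − λI)^k v = 0 for every generalised eigenvector v of λ).

  λ = 6: largest Jordan block has size 3, contributing (x − 6)^3

So m_A(x) = (x - 6)^3 = x^3 - 18*x^2 + 108*x - 216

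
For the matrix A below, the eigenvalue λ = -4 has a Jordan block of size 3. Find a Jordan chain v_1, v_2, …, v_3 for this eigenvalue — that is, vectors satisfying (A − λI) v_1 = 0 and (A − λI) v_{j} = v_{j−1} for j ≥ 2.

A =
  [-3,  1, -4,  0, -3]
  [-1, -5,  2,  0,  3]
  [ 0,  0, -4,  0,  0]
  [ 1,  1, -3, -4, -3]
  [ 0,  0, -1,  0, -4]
A Jordan chain for λ = -4 of length 3:
v_1 = (1, -1, 0, 1, 0)ᵀ
v_2 = (-4, 2, 0, -3, -1)ᵀ
v_3 = (0, 0, 1, 0, 0)ᵀ

Let N = A − (-4)·I. We want v_3 with N^3 v_3 = 0 but N^2 v_3 ≠ 0; then v_{j-1} := N · v_j for j = 3, …, 2.

Pick v_3 = (0, 0, 1, 0, 0)ᵀ.
Then v_2 = N · v_3 = (-4, 2, 0, -3, -1)ᵀ.
Then v_1 = N · v_2 = (1, -1, 0, 1, 0)ᵀ.

Sanity check: (A − (-4)·I) v_1 = (0, 0, 0, 0, 0)ᵀ = 0. ✓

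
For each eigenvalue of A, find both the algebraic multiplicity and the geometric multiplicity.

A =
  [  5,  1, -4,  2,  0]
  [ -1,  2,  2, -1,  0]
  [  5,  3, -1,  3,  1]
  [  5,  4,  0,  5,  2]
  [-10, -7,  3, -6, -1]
λ = 2: alg = 5, geom = 2

Step 1 — factor the characteristic polynomial to read off the algebraic multiplicities:
  χ_A(x) = (x - 2)^5

Step 2 — compute geometric multiplicities via the rank-nullity identity g(λ) = n − rank(A − λI):
  rank(A − (2)·I) = 3, so dim ker(A − (2)·I) = n − 3 = 2

Summary:
  λ = 2: algebraic multiplicity = 5, geometric multiplicity = 2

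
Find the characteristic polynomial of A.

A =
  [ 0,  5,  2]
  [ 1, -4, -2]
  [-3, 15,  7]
x^3 - 3*x^2 + 3*x - 1

Expanding det(x·I − A) (e.g. by cofactor expansion or by noting that A is similar to its Jordan form J, which has the same characteristic polynomial as A) gives
  χ_A(x) = x^3 - 3*x^2 + 3*x - 1
which factors as (x - 1)^3. The eigenvalues (with algebraic multiplicities) are λ = 1 with multiplicity 3.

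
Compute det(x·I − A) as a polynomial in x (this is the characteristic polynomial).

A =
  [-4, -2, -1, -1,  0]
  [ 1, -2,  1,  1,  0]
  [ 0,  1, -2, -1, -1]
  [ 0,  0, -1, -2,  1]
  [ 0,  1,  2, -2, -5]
x^5 + 15*x^4 + 90*x^3 + 270*x^2 + 405*x + 243

Expanding det(x·I − A) (e.g. by cofactor expansion or by noting that A is similar to its Jordan form J, which has the same characteristic polynomial as A) gives
  χ_A(x) = x^5 + 15*x^4 + 90*x^3 + 270*x^2 + 405*x + 243
which factors as (x + 3)^5. The eigenvalues (with algebraic multiplicities) are λ = -3 with multiplicity 5.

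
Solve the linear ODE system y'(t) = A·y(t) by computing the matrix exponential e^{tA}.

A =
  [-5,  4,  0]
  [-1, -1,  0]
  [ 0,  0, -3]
e^{tA} =
  [-2*t*exp(-3*t) + exp(-3*t), 4*t*exp(-3*t), 0]
  [-t*exp(-3*t), 2*t*exp(-3*t) + exp(-3*t), 0]
  [0, 0, exp(-3*t)]

Strategy: write A = P · J · P⁻¹ where J is a Jordan canonical form, so e^{tA} = P · e^{tJ} · P⁻¹, and e^{tJ} can be computed block-by-block.

A has Jordan form
J =
  [-3,  1,  0]
  [ 0, -3,  0]
  [ 0,  0, -3]
(up to reordering of blocks).

Per-block formulas:
  For a 1×1 block at λ = -3: exp(t · [-3]) = [e^(-3t)].
  For a 2×2 Jordan block J_2(-3): exp(t · J_2(-3)) = e^(-3t)·(I + t·N), where N is the 2×2 nilpotent shift.

After assembling e^{tJ} and conjugating by P, we get:

e^{tA} =
  [-2*t*exp(-3*t) + exp(-3*t), 4*t*exp(-3*t), 0]
  [-t*exp(-3*t), 2*t*exp(-3*t) + exp(-3*t), 0]
  [0, 0, exp(-3*t)]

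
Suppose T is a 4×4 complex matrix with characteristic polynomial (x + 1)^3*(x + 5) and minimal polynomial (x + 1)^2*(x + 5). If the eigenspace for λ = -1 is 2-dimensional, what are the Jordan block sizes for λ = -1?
Block sizes for λ = -1: [2, 1]

Step 1 — from the characteristic polynomial, algebraic multiplicity of λ = -1 is 3. From dim ker(T − (-1)·I) = 2, there are exactly 2 Jordan blocks for λ = -1.
Step 2 — from the minimal polynomial, the factor (x + 1)^2 tells us the largest block for λ = -1 has size 2.
Step 3 — with total size 3, 2 blocks, and largest block 2, the block sizes (in nonincreasing order) are [2, 1].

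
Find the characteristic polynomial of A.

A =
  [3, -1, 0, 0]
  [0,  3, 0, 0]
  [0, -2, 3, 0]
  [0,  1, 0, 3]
x^4 - 12*x^3 + 54*x^2 - 108*x + 81

Expanding det(x·I − A) (e.g. by cofactor expansion or by noting that A is similar to its Jordan form J, which has the same characteristic polynomial as A) gives
  χ_A(x) = x^4 - 12*x^3 + 54*x^2 - 108*x + 81
which factors as (x - 3)^4. The eigenvalues (with algebraic multiplicities) are λ = 3 with multiplicity 4.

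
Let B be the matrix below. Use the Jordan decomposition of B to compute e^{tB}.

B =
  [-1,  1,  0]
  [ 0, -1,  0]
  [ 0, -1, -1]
e^{tB} =
  [exp(-t), t*exp(-t), 0]
  [0, exp(-t), 0]
  [0, -t*exp(-t), exp(-t)]

Strategy: write B = P · J · P⁻¹ where J is a Jordan canonical form, so e^{tB} = P · e^{tJ} · P⁻¹, and e^{tJ} can be computed block-by-block.

B has Jordan form
J =
  [-1,  1,  0]
  [ 0, -1,  0]
  [ 0,  0, -1]
(up to reordering of blocks).

Per-block formulas:
  For a 2×2 Jordan block J_2(-1): exp(t · J_2(-1)) = e^(-1t)·(I + t·N), where N is the 2×2 nilpotent shift.
  For a 1×1 block at λ = -1: exp(t · [-1]) = [e^(-1t)].

After assembling e^{tJ} and conjugating by P, we get:

e^{tB} =
  [exp(-t), t*exp(-t), 0]
  [0, exp(-t), 0]
  [0, -t*exp(-t), exp(-t)]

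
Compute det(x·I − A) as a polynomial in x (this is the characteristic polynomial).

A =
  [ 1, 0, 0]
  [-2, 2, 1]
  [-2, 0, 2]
x^3 - 5*x^2 + 8*x - 4

Expanding det(x·I − A) (e.g. by cofactor expansion or by noting that A is similar to its Jordan form J, which has the same characteristic polynomial as A) gives
  χ_A(x) = x^3 - 5*x^2 + 8*x - 4
which factors as (x - 2)^2*(x - 1). The eigenvalues (with algebraic multiplicities) are λ = 1 with multiplicity 1, λ = 2 with multiplicity 2.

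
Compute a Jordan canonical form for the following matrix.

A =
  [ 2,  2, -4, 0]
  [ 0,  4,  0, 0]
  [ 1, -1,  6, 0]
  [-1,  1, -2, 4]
J_2(4) ⊕ J_1(4) ⊕ J_1(4)

The characteristic polynomial is
  det(x·I − A) = x^4 - 16*x^3 + 96*x^2 - 256*x + 256 = (x - 4)^4

Eigenvalues and multiplicities (the geometric multiplicity of λ is n − rank(A − λI), which equals the number of Jordan blocks for λ):
  λ = 4: algebraic multiplicity = 4, geometric multiplicity = 3

Determining the block sizes for each eigenvalue:
  λ = 4: 3 blocks summing to 4 forces exactly one block of size 2 and the rest size 1 → block sizes [2, 1, 1]

Assembling the blocks gives a Jordan form
J =
  [4, 1, 0, 0]
  [0, 4, 0, 0]
  [0, 0, 4, 0]
  [0, 0, 0, 4]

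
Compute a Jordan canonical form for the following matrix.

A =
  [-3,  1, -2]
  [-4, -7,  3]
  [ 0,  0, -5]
J_3(-5)

The characteristic polynomial is
  det(x·I − A) = x^3 + 15*x^2 + 75*x + 125 = (x + 5)^3

Eigenvalues and multiplicities (the geometric multiplicity of λ is n − rank(A − λI), which equals the number of Jordan blocks for λ):
  λ = -5: algebraic multiplicity = 3, geometric multiplicity = 1

Determining the block sizes for each eigenvalue:
  λ = -5: one block (gm = 1), so the single block has size am = 3 → block sizes [3]

Assembling the blocks gives a Jordan form
J =
  [-5,  1,  0]
  [ 0, -5,  1]
  [ 0,  0, -5]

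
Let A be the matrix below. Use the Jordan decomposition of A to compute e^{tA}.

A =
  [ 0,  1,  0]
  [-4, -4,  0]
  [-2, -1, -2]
e^{tA} =
  [2*t*exp(-2*t) + exp(-2*t), t*exp(-2*t), 0]
  [-4*t*exp(-2*t), -2*t*exp(-2*t) + exp(-2*t), 0]
  [-2*t*exp(-2*t), -t*exp(-2*t), exp(-2*t)]

Strategy: write A = P · J · P⁻¹ where J is a Jordan canonical form, so e^{tA} = P · e^{tJ} · P⁻¹, and e^{tJ} can be computed block-by-block.

A has Jordan form
J =
  [-2,  1,  0]
  [ 0, -2,  0]
  [ 0,  0, -2]
(up to reordering of blocks).

Per-block formulas:
  For a 1×1 block at λ = -2: exp(t · [-2]) = [e^(-2t)].
  For a 2×2 Jordan block J_2(-2): exp(t · J_2(-2)) = e^(-2t)·(I + t·N), where N is the 2×2 nilpotent shift.

After assembling e^{tJ} and conjugating by P, we get:

e^{tA} =
  [2*t*exp(-2*t) + exp(-2*t), t*exp(-2*t), 0]
  [-4*t*exp(-2*t), -2*t*exp(-2*t) + exp(-2*t), 0]
  [-2*t*exp(-2*t), -t*exp(-2*t), exp(-2*t)]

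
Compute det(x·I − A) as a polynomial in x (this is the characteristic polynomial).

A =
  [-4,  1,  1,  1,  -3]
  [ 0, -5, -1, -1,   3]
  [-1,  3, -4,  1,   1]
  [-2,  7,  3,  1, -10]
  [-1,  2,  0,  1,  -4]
x^5 + 16*x^4 + 102*x^3 + 324*x^2 + 513*x + 324

Expanding det(x·I − A) (e.g. by cofactor expansion or by noting that A is similar to its Jordan form J, which has the same characteristic polynomial as A) gives
  χ_A(x) = x^5 + 16*x^4 + 102*x^3 + 324*x^2 + 513*x + 324
which factors as (x + 3)^4*(x + 4). The eigenvalues (with algebraic multiplicities) are λ = -4 with multiplicity 1, λ = -3 with multiplicity 4.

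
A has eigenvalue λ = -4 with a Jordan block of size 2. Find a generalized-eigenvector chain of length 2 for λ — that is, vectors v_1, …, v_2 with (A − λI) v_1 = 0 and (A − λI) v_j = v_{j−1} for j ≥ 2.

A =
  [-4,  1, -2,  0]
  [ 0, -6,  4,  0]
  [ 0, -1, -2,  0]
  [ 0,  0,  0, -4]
A Jordan chain for λ = -4 of length 2:
v_1 = (1, -2, -1, 0)ᵀ
v_2 = (0, 1, 0, 0)ᵀ

Let N = A − (-4)·I. We want v_2 with N^2 v_2 = 0 but N^1 v_2 ≠ 0; then v_{j-1} := N · v_j for j = 2, …, 2.

Pick v_2 = (0, 1, 0, 0)ᵀ.
Then v_1 = N · v_2 = (1, -2, -1, 0)ᵀ.

Sanity check: (A − (-4)·I) v_1 = (0, 0, 0, 0)ᵀ = 0. ✓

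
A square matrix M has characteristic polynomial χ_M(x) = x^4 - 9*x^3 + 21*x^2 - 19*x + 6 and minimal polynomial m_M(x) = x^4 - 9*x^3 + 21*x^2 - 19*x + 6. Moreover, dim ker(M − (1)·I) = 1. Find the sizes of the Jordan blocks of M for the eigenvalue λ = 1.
Block sizes for λ = 1: [3]

Step 1 — from the characteristic polynomial, algebraic multiplicity of λ = 1 is 3. From dim ker(M − (1)·I) = 1, there are exactly 1 Jordan blocks for λ = 1.
Step 2 — from the minimal polynomial, the factor (x − 1)^3 tells us the largest block for λ = 1 has size 3.
Step 3 — with total size 3, 1 blocks, and largest block 3, the block sizes (in nonincreasing order) are [3].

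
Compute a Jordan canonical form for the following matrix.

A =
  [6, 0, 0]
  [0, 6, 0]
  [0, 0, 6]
J_1(6) ⊕ J_1(6) ⊕ J_1(6)

The characteristic polynomial is
  det(x·I − A) = x^3 - 18*x^2 + 108*x - 216 = (x - 6)^3

Eigenvalues and multiplicities (the geometric multiplicity of λ is n − rank(A − λI), which equals the number of Jordan blocks for λ):
  λ = 6: algebraic multiplicity = 3, geometric multiplicity = 3

Determining the block sizes for each eigenvalue:
  λ = 6: gm = am = 3, so every block has size 1 → block sizes [1, 1, 1]

Assembling the blocks gives a Jordan form
J =
  [6, 0, 0]
  [0, 6, 0]
  [0, 0, 6]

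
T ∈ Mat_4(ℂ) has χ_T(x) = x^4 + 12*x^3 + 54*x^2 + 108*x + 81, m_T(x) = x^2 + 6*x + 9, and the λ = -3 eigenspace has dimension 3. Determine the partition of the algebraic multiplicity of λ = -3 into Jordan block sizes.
Block sizes for λ = -3: [2, 1, 1]

Step 1 — from the characteristic polynomial, algebraic multiplicity of λ = -3 is 4. From dim ker(T − (-3)·I) = 3, there are exactly 3 Jordan blocks for λ = -3.
Step 2 — from the minimal polynomial, the factor (x + 3)^2 tells us the largest block for λ = -3 has size 2.
Step 3 — with total size 4, 3 blocks, and largest block 2, the block sizes (in nonincreasing order) are [2, 1, 1].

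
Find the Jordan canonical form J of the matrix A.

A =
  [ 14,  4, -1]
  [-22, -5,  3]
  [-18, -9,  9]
J_3(6)

The characteristic polynomial is
  det(x·I − A) = x^3 - 18*x^2 + 108*x - 216 = (x - 6)^3

Eigenvalues and multiplicities (the geometric multiplicity of λ is n − rank(A − λI), which equals the number of Jordan blocks for λ):
  λ = 6: algebraic multiplicity = 3, geometric multiplicity = 1

Determining the block sizes for each eigenvalue:
  λ = 6: one block (gm = 1), so the single block has size am = 3 → block sizes [3]

Assembling the blocks gives a Jordan form
J =
  [6, 1, 0]
  [0, 6, 1]
  [0, 0, 6]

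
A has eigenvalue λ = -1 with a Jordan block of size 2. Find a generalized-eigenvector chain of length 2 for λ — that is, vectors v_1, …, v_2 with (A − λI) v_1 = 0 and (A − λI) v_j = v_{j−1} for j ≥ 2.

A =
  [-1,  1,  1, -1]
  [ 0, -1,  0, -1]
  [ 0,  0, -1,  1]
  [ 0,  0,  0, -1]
A Jordan chain for λ = -1 of length 2:
v_1 = (1, 0, 0, 0)ᵀ
v_2 = (0, 1, 0, 0)ᵀ

Let N = A − (-1)·I. We want v_2 with N^2 v_2 = 0 but N^1 v_2 ≠ 0; then v_{j-1} := N · v_j for j = 2, …, 2.

Pick v_2 = (0, 1, 0, 0)ᵀ.
Then v_1 = N · v_2 = (1, 0, 0, 0)ᵀ.

Sanity check: (A − (-1)·I) v_1 = (0, 0, 0, 0)ᵀ = 0. ✓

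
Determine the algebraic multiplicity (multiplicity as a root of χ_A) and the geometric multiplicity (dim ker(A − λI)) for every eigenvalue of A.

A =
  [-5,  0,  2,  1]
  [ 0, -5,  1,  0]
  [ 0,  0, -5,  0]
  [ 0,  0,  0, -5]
λ = -5: alg = 4, geom = 2

Step 1 — factor the characteristic polynomial to read off the algebraic multiplicities:
  χ_A(x) = (x + 5)^4

Step 2 — compute geometric multiplicities via the rank-nullity identity g(λ) = n − rank(A − λI):
  rank(A − (-5)·I) = 2, so dim ker(A − (-5)·I) = n − 2 = 2

Summary:
  λ = -5: algebraic multiplicity = 4, geometric multiplicity = 2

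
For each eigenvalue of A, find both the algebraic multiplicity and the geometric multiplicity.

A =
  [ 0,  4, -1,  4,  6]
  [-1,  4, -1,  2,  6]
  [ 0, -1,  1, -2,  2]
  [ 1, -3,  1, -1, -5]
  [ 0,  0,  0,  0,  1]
λ = 1: alg = 5, geom = 2

Step 1 — factor the characteristic polynomial to read off the algebraic multiplicities:
  χ_A(x) = (x - 1)^5

Step 2 — compute geometric multiplicities via the rank-nullity identity g(λ) = n − rank(A − λI):
  rank(A − (1)·I) = 3, so dim ker(A − (1)·I) = n − 3 = 2

Summary:
  λ = 1: algebraic multiplicity = 5, geometric multiplicity = 2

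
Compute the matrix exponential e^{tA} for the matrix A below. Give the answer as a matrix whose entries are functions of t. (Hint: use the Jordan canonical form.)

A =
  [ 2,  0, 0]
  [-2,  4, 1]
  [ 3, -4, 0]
e^{tA} =
  [exp(2*t), 0, 0]
  [-t^2*exp(2*t)/2 - 2*t*exp(2*t), 2*t*exp(2*t) + exp(2*t), t*exp(2*t)]
  [t^2*exp(2*t) + 3*t*exp(2*t), -4*t*exp(2*t), -2*t*exp(2*t) + exp(2*t)]

Strategy: write A = P · J · P⁻¹ where J is a Jordan canonical form, so e^{tA} = P · e^{tJ} · P⁻¹, and e^{tJ} can be computed block-by-block.

A has Jordan form
J =
  [2, 1, 0]
  [0, 2, 1]
  [0, 0, 2]
(up to reordering of blocks).

Per-block formulas:
  For a 3×3 Jordan block J_3(2): exp(t · J_3(2)) = e^(2t)·(I + t·N + (t^2/2)·N^2), where N is the 3×3 nilpotent shift.

After assembling e^{tJ} and conjugating by P, we get:

e^{tA} =
  [exp(2*t), 0, 0]
  [-t^2*exp(2*t)/2 - 2*t*exp(2*t), 2*t*exp(2*t) + exp(2*t), t*exp(2*t)]
  [t^2*exp(2*t) + 3*t*exp(2*t), -4*t*exp(2*t), -2*t*exp(2*t) + exp(2*t)]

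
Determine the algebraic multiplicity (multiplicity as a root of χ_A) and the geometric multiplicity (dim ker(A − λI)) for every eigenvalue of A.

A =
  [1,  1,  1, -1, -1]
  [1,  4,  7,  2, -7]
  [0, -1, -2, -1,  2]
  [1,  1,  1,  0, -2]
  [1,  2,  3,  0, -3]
λ = 0: alg = 5, geom = 2

Step 1 — factor the characteristic polynomial to read off the algebraic multiplicities:
  χ_A(x) = x^5

Step 2 — compute geometric multiplicities via the rank-nullity identity g(λ) = n − rank(A − λI):
  rank(A − (0)·I) = 3, so dim ker(A − (0)·I) = n − 3 = 2

Summary:
  λ = 0: algebraic multiplicity = 5, geometric multiplicity = 2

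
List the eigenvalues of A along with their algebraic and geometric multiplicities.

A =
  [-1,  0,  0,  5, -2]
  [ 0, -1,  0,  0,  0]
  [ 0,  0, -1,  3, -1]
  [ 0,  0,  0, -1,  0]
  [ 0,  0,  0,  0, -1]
λ = -1: alg = 5, geom = 3

Step 1 — factor the characteristic polynomial to read off the algebraic multiplicities:
  χ_A(x) = (x + 1)^5

Step 2 — compute geometric multiplicities via the rank-nullity identity g(λ) = n − rank(A − λI):
  rank(A − (-1)·I) = 2, so dim ker(A − (-1)·I) = n − 2 = 3

Summary:
  λ = -1: algebraic multiplicity = 5, geometric multiplicity = 3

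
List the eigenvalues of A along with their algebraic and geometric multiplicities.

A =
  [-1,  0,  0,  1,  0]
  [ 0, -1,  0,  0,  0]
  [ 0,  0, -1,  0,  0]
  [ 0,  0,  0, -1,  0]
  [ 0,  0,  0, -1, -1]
λ = -1: alg = 5, geom = 4

Step 1 — factor the characteristic polynomial to read off the algebraic multiplicities:
  χ_A(x) = (x + 1)^5

Step 2 — compute geometric multiplicities via the rank-nullity identity g(λ) = n − rank(A − λI):
  rank(A − (-1)·I) = 1, so dim ker(A − (-1)·I) = n − 1 = 4

Summary:
  λ = -1: algebraic multiplicity = 5, geometric multiplicity = 4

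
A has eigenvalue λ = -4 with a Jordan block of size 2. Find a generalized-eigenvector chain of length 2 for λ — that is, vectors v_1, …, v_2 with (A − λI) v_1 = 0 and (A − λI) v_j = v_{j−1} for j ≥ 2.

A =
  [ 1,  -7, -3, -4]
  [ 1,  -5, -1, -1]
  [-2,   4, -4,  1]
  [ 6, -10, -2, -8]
A Jordan chain for λ = -4 of length 2:
v_1 = (5, 1, -2, 6)ᵀ
v_2 = (1, 0, 0, 0)ᵀ

Let N = A − (-4)·I. We want v_2 with N^2 v_2 = 0 but N^1 v_2 ≠ 0; then v_{j-1} := N · v_j for j = 2, …, 2.

Pick v_2 = (1, 0, 0, 0)ᵀ.
Then v_1 = N · v_2 = (5, 1, -2, 6)ᵀ.

Sanity check: (A − (-4)·I) v_1 = (0, 0, 0, 0)ᵀ = 0. ✓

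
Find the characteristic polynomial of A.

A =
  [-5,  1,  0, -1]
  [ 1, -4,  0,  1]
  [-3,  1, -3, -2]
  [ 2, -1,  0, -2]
x^4 + 14*x^3 + 73*x^2 + 168*x + 144

Expanding det(x·I − A) (e.g. by cofactor expansion or by noting that A is similar to its Jordan form J, which has the same characteristic polynomial as A) gives
  χ_A(x) = x^4 + 14*x^3 + 73*x^2 + 168*x + 144
which factors as (x + 3)^2*(x + 4)^2. The eigenvalues (with algebraic multiplicities) are λ = -4 with multiplicity 2, λ = -3 with multiplicity 2.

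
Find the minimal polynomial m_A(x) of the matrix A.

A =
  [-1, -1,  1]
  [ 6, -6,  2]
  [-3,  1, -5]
x^2 + 8*x + 16

The characteristic polynomial is χ_A(x) = (x + 4)^3, so the eigenvalues are known. The minimal polynomial is
  m_A(x) = Π_λ (x − λ)^{k_λ}
where k_λ is the size of the *largest* Jordan block for λ (equivalently, the smallest k with (A − λI)^k v = 0 for every generalised eigenvector v of λ).

  λ = -4: largest Jordan block has size 2, contributing (x + 4)^2

So m_A(x) = (x + 4)^2 = x^2 + 8*x + 16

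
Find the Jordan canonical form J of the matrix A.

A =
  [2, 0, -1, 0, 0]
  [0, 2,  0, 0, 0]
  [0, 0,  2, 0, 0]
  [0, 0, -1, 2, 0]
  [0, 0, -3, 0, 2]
J_2(2) ⊕ J_1(2) ⊕ J_1(2) ⊕ J_1(2)

The characteristic polynomial is
  det(x·I − A) = x^5 - 10*x^4 + 40*x^3 - 80*x^2 + 80*x - 32 = (x - 2)^5

Eigenvalues and multiplicities (the geometric multiplicity of λ is n − rank(A − λI), which equals the number of Jordan blocks for λ):
  λ = 2: algebraic multiplicity = 5, geometric multiplicity = 4

Determining the block sizes for each eigenvalue:
  λ = 2: 4 blocks summing to 5 forces exactly one block of size 2 and the rest size 1 → block sizes [2, 1, 1, 1]

Assembling the blocks gives a Jordan form
J =
  [2, 1, 0, 0, 0]
  [0, 2, 0, 0, 0]
  [0, 0, 2, 0, 0]
  [0, 0, 0, 2, 0]
  [0, 0, 0, 0, 2]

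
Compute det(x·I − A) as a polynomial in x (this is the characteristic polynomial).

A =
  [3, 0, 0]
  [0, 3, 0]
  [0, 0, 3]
x^3 - 9*x^2 + 27*x - 27

Expanding det(x·I − A) (e.g. by cofactor expansion or by noting that A is similar to its Jordan form J, which has the same characteristic polynomial as A) gives
  χ_A(x) = x^3 - 9*x^2 + 27*x - 27
which factors as (x - 3)^3. The eigenvalues (with algebraic multiplicities) are λ = 3 with multiplicity 3.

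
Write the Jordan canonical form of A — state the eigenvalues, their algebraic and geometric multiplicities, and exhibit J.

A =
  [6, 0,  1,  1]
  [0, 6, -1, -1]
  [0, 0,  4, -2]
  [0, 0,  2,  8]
J_2(6) ⊕ J_1(6) ⊕ J_1(6)

The characteristic polynomial is
  det(x·I − A) = x^4 - 24*x^3 + 216*x^2 - 864*x + 1296 = (x - 6)^4

Eigenvalues and multiplicities (the geometric multiplicity of λ is n − rank(A − λI), which equals the number of Jordan blocks for λ):
  λ = 6: algebraic multiplicity = 4, geometric multiplicity = 3

Determining the block sizes for each eigenvalue:
  λ = 6: 3 blocks summing to 4 forces exactly one block of size 2 and the rest size 1 → block sizes [2, 1, 1]

Assembling the blocks gives a Jordan form
J =
  [6, 1, 0, 0]
  [0, 6, 0, 0]
  [0, 0, 6, 0]
  [0, 0, 0, 6]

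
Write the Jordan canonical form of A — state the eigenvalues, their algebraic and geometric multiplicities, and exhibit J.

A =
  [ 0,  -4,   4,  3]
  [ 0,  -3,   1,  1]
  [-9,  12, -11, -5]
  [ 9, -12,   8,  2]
J_2(-3) ⊕ J_2(-3)

The characteristic polynomial is
  det(x·I − A) = x^4 + 12*x^3 + 54*x^2 + 108*x + 81 = (x + 3)^4

Eigenvalues and multiplicities (the geometric multiplicity of λ is n − rank(A − λI), which equals the number of Jordan blocks for λ):
  λ = -3: algebraic multiplicity = 4, geometric multiplicity = 2

Determining the block sizes for each eigenvalue:
  λ = -3: with am = 4 and gm = 2, the partition is not yet determined (e.g. several partitions of 4 into 2 parts exist). Let N = A − (-3)·I. Computing rank(N^1) = 2, rank(N^2) = 0; the number of blocks of size ≥ j is rank(N^{j−1}) − rank(N^j), giving [2, 2]. So we have 2 block(s) of size 2 → block sizes [2, 2]

Assembling the blocks gives a Jordan form
J =
  [-3,  1,  0,  0]
  [ 0, -3,  0,  0]
  [ 0,  0, -3,  1]
  [ 0,  0,  0, -3]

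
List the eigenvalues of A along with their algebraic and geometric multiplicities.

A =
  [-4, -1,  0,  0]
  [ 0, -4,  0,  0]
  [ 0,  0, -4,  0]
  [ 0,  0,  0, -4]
λ = -4: alg = 4, geom = 3

Step 1 — factor the characteristic polynomial to read off the algebraic multiplicities:
  χ_A(x) = (x + 4)^4

Step 2 — compute geometric multiplicities via the rank-nullity identity g(λ) = n − rank(A − λI):
  rank(A − (-4)·I) = 1, so dim ker(A − (-4)·I) = n − 1 = 3

Summary:
  λ = -4: algebraic multiplicity = 4, geometric multiplicity = 3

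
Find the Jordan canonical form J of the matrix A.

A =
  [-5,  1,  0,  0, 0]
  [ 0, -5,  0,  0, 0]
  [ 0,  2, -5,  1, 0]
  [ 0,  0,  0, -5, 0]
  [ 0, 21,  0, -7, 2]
J_2(-5) ⊕ J_2(-5) ⊕ J_1(2)

The characteristic polynomial is
  det(x·I − A) = x^5 + 18*x^4 + 110*x^3 + 200*x^2 - 375*x - 1250 = (x - 2)*(x + 5)^4

Eigenvalues and multiplicities (the geometric multiplicity of λ is n − rank(A − λI), which equals the number of Jordan blocks for λ):
  λ = -5: algebraic multiplicity = 4, geometric multiplicity = 2
  λ = 2: algebraic multiplicity = 1, geometric multiplicity = 1

Determining the block sizes for each eigenvalue:
  λ = -5: with am = 4 and gm = 2, the partition is not yet determined (e.g. several partitions of 4 into 2 parts exist). Let N = A − (-5)·I. Computing rank(N^1) = 3, rank(N^2) = 1; the number of blocks of size ≥ j is rank(N^{j−1}) − rank(N^j), giving [2, 2]. So we have 2 block(s) of size 2 → block sizes [2, 2]
  λ = 2: one block (gm = 1), so the single block has size am = 1 → block sizes [1]

Assembling the blocks gives a Jordan form
J =
  [-5,  1,  0,  0, 0]
  [ 0, -5,  0,  0, 0]
  [ 0,  0, -5,  1, 0]
  [ 0,  0,  0, -5, 0]
  [ 0,  0,  0,  0, 2]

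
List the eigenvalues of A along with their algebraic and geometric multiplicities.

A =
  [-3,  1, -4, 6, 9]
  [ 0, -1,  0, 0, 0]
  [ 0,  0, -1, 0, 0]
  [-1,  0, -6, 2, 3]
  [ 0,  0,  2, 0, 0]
λ = -1: alg = 3, geom = 2; λ = 0: alg = 2, geom = 2

Step 1 — factor the characteristic polynomial to read off the algebraic multiplicities:
  χ_A(x) = x^2*(x + 1)^3

Step 2 — compute geometric multiplicities via the rank-nullity identity g(λ) = n − rank(A − λI):
  rank(A − (-1)·I) = 3, so dim ker(A − (-1)·I) = n − 3 = 2
  rank(A − (0)·I) = 3, so dim ker(A − (0)·I) = n − 3 = 2

Summary:
  λ = -1: algebraic multiplicity = 3, geometric multiplicity = 2
  λ = 0: algebraic multiplicity = 2, geometric multiplicity = 2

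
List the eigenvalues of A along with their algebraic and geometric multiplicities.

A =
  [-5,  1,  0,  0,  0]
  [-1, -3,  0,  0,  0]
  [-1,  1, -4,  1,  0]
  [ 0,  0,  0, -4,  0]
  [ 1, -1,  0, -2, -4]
λ = -4: alg = 5, geom = 3

Step 1 — factor the characteristic polynomial to read off the algebraic multiplicities:
  χ_A(x) = (x + 4)^5

Step 2 — compute geometric multiplicities via the rank-nullity identity g(λ) = n − rank(A − λI):
  rank(A − (-4)·I) = 2, so dim ker(A − (-4)·I) = n − 2 = 3

Summary:
  λ = -4: algebraic multiplicity = 5, geometric multiplicity = 3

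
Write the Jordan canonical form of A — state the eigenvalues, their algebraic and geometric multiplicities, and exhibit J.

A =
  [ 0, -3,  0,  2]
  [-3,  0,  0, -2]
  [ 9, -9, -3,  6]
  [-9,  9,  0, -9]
J_2(-3) ⊕ J_1(-3) ⊕ J_1(-3)

The characteristic polynomial is
  det(x·I − A) = x^4 + 12*x^3 + 54*x^2 + 108*x + 81 = (x + 3)^4

Eigenvalues and multiplicities (the geometric multiplicity of λ is n − rank(A − λI), which equals the number of Jordan blocks for λ):
  λ = -3: algebraic multiplicity = 4, geometric multiplicity = 3

Determining the block sizes for each eigenvalue:
  λ = -3: 3 blocks summing to 4 forces exactly one block of size 2 and the rest size 1 → block sizes [2, 1, 1]

Assembling the blocks gives a Jordan form
J =
  [-3,  1,  0,  0]
  [ 0, -3,  0,  0]
  [ 0,  0, -3,  0]
  [ 0,  0,  0, -3]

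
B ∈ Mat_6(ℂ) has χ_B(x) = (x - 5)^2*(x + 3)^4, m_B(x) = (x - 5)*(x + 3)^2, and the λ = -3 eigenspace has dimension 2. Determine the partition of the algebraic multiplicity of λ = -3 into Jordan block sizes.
Block sizes for λ = -3: [2, 2]

Step 1 — from the characteristic polynomial, algebraic multiplicity of λ = -3 is 4. From dim ker(B − (-3)·I) = 2, there are exactly 2 Jordan blocks for λ = -3.
Step 2 — from the minimal polynomial, the factor (x + 3)^2 tells us the largest block for λ = -3 has size 2.
Step 3 — with total size 4, 2 blocks, and largest block 2, the block sizes (in nonincreasing order) are [2, 2].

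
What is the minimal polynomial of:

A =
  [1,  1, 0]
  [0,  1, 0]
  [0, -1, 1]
x^2 - 2*x + 1

The characteristic polynomial is χ_A(x) = (x - 1)^3, so the eigenvalues are known. The minimal polynomial is
  m_A(x) = Π_λ (x − λ)^{k_λ}
where k_λ is the size of the *largest* Jordan block for λ (equivalently, the smallest k with (A − λI)^k v = 0 for every generalised eigenvector v of λ).

  λ = 1: largest Jordan block has size 2, contributing (x − 1)^2

So m_A(x) = (x - 1)^2 = x^2 - 2*x + 1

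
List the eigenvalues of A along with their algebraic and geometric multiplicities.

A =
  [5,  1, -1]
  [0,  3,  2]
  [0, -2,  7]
λ = 5: alg = 3, geom = 2

Step 1 — factor the characteristic polynomial to read off the algebraic multiplicities:
  χ_A(x) = (x - 5)^3

Step 2 — compute geometric multiplicities via the rank-nullity identity g(λ) = n − rank(A − λI):
  rank(A − (5)·I) = 1, so dim ker(A − (5)·I) = n − 1 = 2

Summary:
  λ = 5: algebraic multiplicity = 3, geometric multiplicity = 2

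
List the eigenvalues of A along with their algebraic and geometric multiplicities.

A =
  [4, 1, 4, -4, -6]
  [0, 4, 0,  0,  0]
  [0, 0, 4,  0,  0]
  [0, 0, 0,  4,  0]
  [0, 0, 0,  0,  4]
λ = 4: alg = 5, geom = 4

Step 1 — factor the characteristic polynomial to read off the algebraic multiplicities:
  χ_A(x) = (x - 4)^5

Step 2 — compute geometric multiplicities via the rank-nullity identity g(λ) = n − rank(A − λI):
  rank(A − (4)·I) = 1, so dim ker(A − (4)·I) = n − 1 = 4

Summary:
  λ = 4: algebraic multiplicity = 5, geometric multiplicity = 4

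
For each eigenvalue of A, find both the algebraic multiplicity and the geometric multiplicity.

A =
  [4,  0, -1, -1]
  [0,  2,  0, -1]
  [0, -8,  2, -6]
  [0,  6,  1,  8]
λ = 4: alg = 4, geom = 2

Step 1 — factor the characteristic polynomial to read off the algebraic multiplicities:
  χ_A(x) = (x - 4)^4

Step 2 — compute geometric multiplicities via the rank-nullity identity g(λ) = n − rank(A − λI):
  rank(A − (4)·I) = 2, so dim ker(A − (4)·I) = n − 2 = 2

Summary:
  λ = 4: algebraic multiplicity = 4, geometric multiplicity = 2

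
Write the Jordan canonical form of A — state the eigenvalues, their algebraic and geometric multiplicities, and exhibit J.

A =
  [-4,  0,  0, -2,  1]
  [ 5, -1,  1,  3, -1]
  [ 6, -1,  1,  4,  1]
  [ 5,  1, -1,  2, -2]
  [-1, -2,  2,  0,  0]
J_3(-1) ⊕ J_1(0) ⊕ J_1(1)

The characteristic polynomial is
  det(x·I − A) = x^5 + 2*x^4 - 2*x^2 - x = x*(x - 1)*(x + 1)^3

Eigenvalues and multiplicities (the geometric multiplicity of λ is n − rank(A − λI), which equals the number of Jordan blocks for λ):
  λ = -1: algebraic multiplicity = 3, geometric multiplicity = 1
  λ = 0: algebraic multiplicity = 1, geometric multiplicity = 1
  λ = 1: algebraic multiplicity = 1, geometric multiplicity = 1

Determining the block sizes for each eigenvalue:
  λ = -1: one block (gm = 1), so the single block has size am = 3 → block sizes [3]
  λ = 0: one block (gm = 1), so the single block has size am = 1 → block sizes [1]
  λ = 1: one block (gm = 1), so the single block has size am = 1 → block sizes [1]

Assembling the blocks gives a Jordan form
J =
  [-1,  1,  0, 0, 0]
  [ 0, -1,  1, 0, 0]
  [ 0,  0, -1, 0, 0]
  [ 0,  0,  0, 0, 0]
  [ 0,  0,  0, 0, 1]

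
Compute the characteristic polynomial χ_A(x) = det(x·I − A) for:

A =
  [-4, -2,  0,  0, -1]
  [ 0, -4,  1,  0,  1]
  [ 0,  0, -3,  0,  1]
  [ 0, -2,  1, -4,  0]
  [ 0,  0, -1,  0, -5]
x^5 + 20*x^4 + 160*x^3 + 640*x^2 + 1280*x + 1024

Expanding det(x·I − A) (e.g. by cofactor expansion or by noting that A is similar to its Jordan form J, which has the same characteristic polynomial as A) gives
  χ_A(x) = x^5 + 20*x^4 + 160*x^3 + 640*x^2 + 1280*x + 1024
which factors as (x + 4)^5. The eigenvalues (with algebraic multiplicities) are λ = -4 with multiplicity 5.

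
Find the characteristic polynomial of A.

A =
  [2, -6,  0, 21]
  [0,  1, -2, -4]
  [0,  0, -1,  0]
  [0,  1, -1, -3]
x^4 + x^3 - 3*x^2 - 5*x - 2

Expanding det(x·I − A) (e.g. by cofactor expansion or by noting that A is similar to its Jordan form J, which has the same characteristic polynomial as A) gives
  χ_A(x) = x^4 + x^3 - 3*x^2 - 5*x - 2
which factors as (x - 2)*(x + 1)^3. The eigenvalues (with algebraic multiplicities) are λ = -1 with multiplicity 3, λ = 2 with multiplicity 1.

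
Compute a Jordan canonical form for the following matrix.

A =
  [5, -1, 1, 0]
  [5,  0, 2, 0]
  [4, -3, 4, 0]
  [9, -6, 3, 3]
J_3(3) ⊕ J_1(3)

The characteristic polynomial is
  det(x·I − A) = x^4 - 12*x^3 + 54*x^2 - 108*x + 81 = (x - 3)^4

Eigenvalues and multiplicities (the geometric multiplicity of λ is n − rank(A − λI), which equals the number of Jordan blocks for λ):
  λ = 3: algebraic multiplicity = 4, geometric multiplicity = 2

Determining the block sizes for each eigenvalue:
  λ = 3: with am = 4 and gm = 2, the partition is not yet determined (e.g. several partitions of 4 into 2 parts exist). Let N = A − (3)·I. Computing rank(N^1) = 2, rank(N^2) = 1, rank(N^3) = 0; the number of blocks of size ≥ j is rank(N^{j−1}) − rank(N^j), giving [2, 1, 1]. So we have 1 block(s) of size 3, 1 block(s) of size 1 → block sizes [3, 1]

Assembling the blocks gives a Jordan form
J =
  [3, 1, 0, 0]
  [0, 3, 1, 0]
  [0, 0, 3, 0]
  [0, 0, 0, 3]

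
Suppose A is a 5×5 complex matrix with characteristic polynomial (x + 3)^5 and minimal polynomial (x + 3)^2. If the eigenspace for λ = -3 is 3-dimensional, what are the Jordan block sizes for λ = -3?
Block sizes for λ = -3: [2, 2, 1]

Step 1 — from the characteristic polynomial, algebraic multiplicity of λ = -3 is 5. From dim ker(A − (-3)·I) = 3, there are exactly 3 Jordan blocks for λ = -3.
Step 2 — from the minimal polynomial, the factor (x + 3)^2 tells us the largest block for λ = -3 has size 2.
Step 3 — with total size 5, 3 blocks, and largest block 2, the block sizes (in nonincreasing order) are [2, 2, 1].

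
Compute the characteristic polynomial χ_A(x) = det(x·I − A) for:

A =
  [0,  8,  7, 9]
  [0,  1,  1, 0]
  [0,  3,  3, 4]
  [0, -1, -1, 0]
x^4 - 4*x^3 + 4*x^2

Expanding det(x·I − A) (e.g. by cofactor expansion or by noting that A is similar to its Jordan form J, which has the same characteristic polynomial as A) gives
  χ_A(x) = x^4 - 4*x^3 + 4*x^2
which factors as x^2*(x - 2)^2. The eigenvalues (with algebraic multiplicities) are λ = 0 with multiplicity 2, λ = 2 with multiplicity 2.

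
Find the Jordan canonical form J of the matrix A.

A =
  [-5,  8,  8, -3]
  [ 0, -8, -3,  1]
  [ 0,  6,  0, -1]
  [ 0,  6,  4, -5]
J_2(-5) ⊕ J_2(-4)

The characteristic polynomial is
  det(x·I − A) = x^4 + 18*x^3 + 121*x^2 + 360*x + 400 = (x + 4)^2*(x + 5)^2

Eigenvalues and multiplicities (the geometric multiplicity of λ is n − rank(A − λI), which equals the number of Jordan blocks for λ):
  λ = -5: algebraic multiplicity = 2, geometric multiplicity = 1
  λ = -4: algebraic multiplicity = 2, geometric multiplicity = 1

Determining the block sizes for each eigenvalue:
  λ = -5: one block (gm = 1), so the single block has size am = 2 → block sizes [2]
  λ = -4: one block (gm = 1), so the single block has size am = 2 → block sizes [2]

Assembling the blocks gives a Jordan form
J =
  [-5,  1,  0,  0]
  [ 0, -5,  0,  0]
  [ 0,  0, -4,  1]
  [ 0,  0,  0, -4]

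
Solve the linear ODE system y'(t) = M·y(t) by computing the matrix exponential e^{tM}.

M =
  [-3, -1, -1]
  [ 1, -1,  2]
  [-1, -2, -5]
e^{tM} =
  [exp(-3*t), -t*exp(-3*t), -t*exp(-3*t)]
  [t*exp(-3*t), -t^2*exp(-3*t)/2 + 2*t*exp(-3*t) + exp(-3*t), -t^2*exp(-3*t)/2 + 2*t*exp(-3*t)]
  [-t*exp(-3*t), t^2*exp(-3*t)/2 - 2*t*exp(-3*t), t^2*exp(-3*t)/2 - 2*t*exp(-3*t) + exp(-3*t)]

Strategy: write M = P · J · P⁻¹ where J is a Jordan canonical form, so e^{tM} = P · e^{tJ} · P⁻¹, and e^{tJ} can be computed block-by-block.

M has Jordan form
J =
  [-3,  1,  0]
  [ 0, -3,  1]
  [ 0,  0, -3]
(up to reordering of blocks).

Per-block formulas:
  For a 3×3 Jordan block J_3(-3): exp(t · J_3(-3)) = e^(-3t)·(I + t·N + (t^2/2)·N^2), where N is the 3×3 nilpotent shift.

After assembling e^{tJ} and conjugating by P, we get:

e^{tM} =
  [exp(-3*t), -t*exp(-3*t), -t*exp(-3*t)]
  [t*exp(-3*t), -t^2*exp(-3*t)/2 + 2*t*exp(-3*t) + exp(-3*t), -t^2*exp(-3*t)/2 + 2*t*exp(-3*t)]
  [-t*exp(-3*t), t^2*exp(-3*t)/2 - 2*t*exp(-3*t), t^2*exp(-3*t)/2 - 2*t*exp(-3*t) + exp(-3*t)]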